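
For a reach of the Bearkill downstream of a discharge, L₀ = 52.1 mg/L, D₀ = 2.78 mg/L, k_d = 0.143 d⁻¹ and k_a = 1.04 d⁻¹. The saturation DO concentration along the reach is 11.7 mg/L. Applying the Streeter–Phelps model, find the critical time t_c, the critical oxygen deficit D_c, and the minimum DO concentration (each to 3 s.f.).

t_c ≈ 1.76 d; D_c ≈ 5.57 mg/L; min DO ≈ 6.13 mg/L

At the critical point dD/dt = 0, so k_d L₀ e^(−k_d t) = k_a D. Substituting D(t) from the Streeter–Phelps equation and solving for t gives
t_c = ln[(k_a/k_d)(1 − D₀(k_a−k_d)/(k_d L₀))] / (k_a−k_d).
Here k_a−k_d = 0.8970 d⁻¹ and 1 − D₀(k_a−k_d)/(k_d L₀) = 1 − 2.78×0.8970/(0.143×52.1) = 0.6653, so
t_c = ln(7.273 × 0.6653) / 0.8970 = 1.577 / 0.8970 = 1.758 d.
L(t_c) = L₀ e^(−k_d t_c) = 52.1 × 0.7778 = 40.52 mg/L, and at the critical point k_a D_c = k_d L, so D_c = (0.143/1.04) × 40.52 = 5.572 mg/L.
Minimum DO = C_s − D_c = 11.7 − 5.572 = 6.128 mg/L.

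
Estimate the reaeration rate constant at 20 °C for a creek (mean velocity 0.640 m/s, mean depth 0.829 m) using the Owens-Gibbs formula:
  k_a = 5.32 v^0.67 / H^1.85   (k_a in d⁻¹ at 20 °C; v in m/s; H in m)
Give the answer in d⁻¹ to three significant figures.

k_a ≈ 5.58 d⁻¹

k_a = 5.32 × 0.640^0.67 / 0.829^1.85 = 5.32 × 0.7416 / 0.7068 = 5.581 d⁻¹.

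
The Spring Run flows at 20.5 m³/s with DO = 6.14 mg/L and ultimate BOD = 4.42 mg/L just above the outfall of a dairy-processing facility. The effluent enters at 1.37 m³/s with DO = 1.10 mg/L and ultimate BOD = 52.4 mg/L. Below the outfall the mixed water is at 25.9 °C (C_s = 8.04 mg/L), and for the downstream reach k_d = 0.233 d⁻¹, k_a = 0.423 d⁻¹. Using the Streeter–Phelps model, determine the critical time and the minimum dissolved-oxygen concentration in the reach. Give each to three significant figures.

t_c ≈ 1.67 d; minimum DO ≈ 5.27 mg/L

Mixed DO = (20.5×6.14 + 1.37×1.10)/(20.5+1.37) = 127.4/21.87 = 5.824 mg/L.
Mixed L₀ = (20.5×4.42 + 1.37×52.4)/(21.87) = 162.4/21.87 = 7.426 mg/L.
Initial deficit D₀ = C_s − DO₀ = 8.04 − 5.824 = 2.216 mg/L.
t_c = (1/0.1900) ln[(0.423/0.233)(1 − 2.216×0.1900/(0.233×7.426))] = 5.263 × ln(1.374) = 1.671 d.
D_c = (0.233/0.423) × 7.426 × e^(−0.233×1.671) = 0.5508 × 7.426 × 0.6775 = 2.771 mg/L.
Minimum DO = 8.04 − 2.771 = 5.269 mg/L.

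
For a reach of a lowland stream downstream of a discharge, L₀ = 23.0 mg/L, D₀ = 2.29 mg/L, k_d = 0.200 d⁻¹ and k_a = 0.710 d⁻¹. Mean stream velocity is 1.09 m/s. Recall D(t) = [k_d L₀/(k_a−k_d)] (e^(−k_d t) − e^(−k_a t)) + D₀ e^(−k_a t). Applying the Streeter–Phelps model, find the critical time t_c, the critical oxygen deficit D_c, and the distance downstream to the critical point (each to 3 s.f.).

At the critical point dD/dt = 0, so k_d L₀ e^(−k_d t) = k_a D. Substituting D(t) from the Streeter–Phelps equation and solving for t gives
t_c = ln[(k_a/k_d)(1 − D₀(k_a−k_d)/(k_d L₀))] / (k_a−k_d).
Here k_a−k_d = 0.5100 d⁻¹ and 1 − D₀(k_a−k_d)/(k_d L₀) = 1 − 2.29×0.5100/(0.200×23.0) = 0.7461, so
t_c = ln(3.550 × 0.7461) / 0.5100 = 0.9741 / 0.5100 = 1.910 d.
D_c = (k_d/k_a) L₀ e^(−k_d t_c) = (0.200/0.710) × 23.0 × e^(−0.200×1.910) = 0.2817 × 23.0 × 0.6825 = 4.422 mg/L.
x_c = v t_c = 1.09 m/s × 1.910 d × 86400 s/d = 179900 m ≈ 180 km.

t_c ≈ 1.91 d; D_c ≈ 4.42 mg/L; x_c ≈ 180 km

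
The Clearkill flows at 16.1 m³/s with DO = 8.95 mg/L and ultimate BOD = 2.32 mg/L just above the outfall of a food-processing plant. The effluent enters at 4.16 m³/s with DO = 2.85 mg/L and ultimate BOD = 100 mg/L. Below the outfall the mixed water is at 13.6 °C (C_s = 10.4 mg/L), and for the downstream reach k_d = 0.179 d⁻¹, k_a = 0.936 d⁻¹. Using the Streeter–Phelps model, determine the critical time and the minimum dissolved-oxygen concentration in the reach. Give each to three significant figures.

Mixed DO = (16.1×8.95 + 4.16×2.85)/(16.1+4.16) = 156.0/20.26 = 7.697 mg/L.
Mixed L₀ = (16.1×2.32 + 4.16×100)/(20.26) = 453.4/20.26 = 22.38 mg/L.
Initial deficit D₀ = C_s − DO₀ = 10.4 − 7.697 = 2.703 mg/L.
t_c = (1/0.7570) ln[(0.936/0.179)(1 − 2.703×0.7570/(0.179×22.38))] = 1.321 × ln(2.558) = 1.241 d.
D_c = (0.179/0.936) × 22.38 × e^(−0.179×1.241) = 0.1912 × 22.38 × 0.8008 = 3.427 mg/L.
Minimum DO = 10.4 − 3.427 = 6.973 mg/L.

t_c ≈ 1.24 d; minimum DO ≈ 6.97 mg/L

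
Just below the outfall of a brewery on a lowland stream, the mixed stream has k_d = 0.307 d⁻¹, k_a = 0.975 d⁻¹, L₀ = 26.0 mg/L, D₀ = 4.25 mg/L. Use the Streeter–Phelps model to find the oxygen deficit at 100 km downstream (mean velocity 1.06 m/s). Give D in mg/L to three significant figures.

D ≈ 5.89 mg/L

Travel time t = x/v = 100 km / (1.06 m/s) = 100000 m / 1.06 m/s = 94340 s = 1.092 d.
k_d L₀/(k_a−k_d) = 0.307×26.0/(0.975−0.307) = 7.982/0.6680 = 11.95 mg/L.
e^(−k_d t) = e^(−0.307×1.092) = 0.7152; e^(−k_a t) = e^(−0.975×1.092) = 0.3449.
D = 11.95 × (0.7152 − 0.3449) + 4.25 × 0.3449 = 4.425 + 1.466 = 5.891 mg/L.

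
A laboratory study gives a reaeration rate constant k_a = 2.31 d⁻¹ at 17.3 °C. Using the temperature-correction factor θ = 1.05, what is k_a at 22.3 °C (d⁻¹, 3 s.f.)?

k_a ≈ 2.95 d⁻¹

k_a(T₂) = k_a(T₁) · θ^(T₂−T₁) = 2.31 × 1.05^(22.3−17.3)
= 2.31 × 1.05^5.00 = 2.31 × 1.276 = 2.948 d⁻¹.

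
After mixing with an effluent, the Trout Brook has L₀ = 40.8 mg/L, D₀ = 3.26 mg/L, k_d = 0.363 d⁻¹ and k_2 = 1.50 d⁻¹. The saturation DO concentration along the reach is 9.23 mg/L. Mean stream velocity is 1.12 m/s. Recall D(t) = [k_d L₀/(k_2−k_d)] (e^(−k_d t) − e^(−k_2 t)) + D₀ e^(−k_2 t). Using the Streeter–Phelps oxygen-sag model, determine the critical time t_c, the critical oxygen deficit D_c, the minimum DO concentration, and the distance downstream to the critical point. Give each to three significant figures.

t_c = [1/(k_2−k_d)] ln[(k_2/k_d)(1 − D₀(k_2−k_d)/(k_d L₀))]
= [1/(1.50−0.363)] ln[(1.50/0.363)(1 − 3.26×1.137/(0.363×40.8))]
= (1/1.137) ln[4.132 × 0.7497] = 0.8795 × ln(3.098) = 0.8795 × 1.131 = 0.9945 d.
L(t_c) = L₀ e^(−k_d t_c) = 40.8 × 0.6970 = 28.44 mg/L, and at the critical point k_2 D_c = k_d L, so D_c = (0.363/1.50) × 28.44 = 6.882 mg/L.
Minimum DO = C_s − D_c = 9.23 − 6.882 = 2.348 mg/L.
x_c = v t_c = 1.12 m/s × 0.9945 d × 86400 s/d = 96240 m ≈ 96.2 km.

t_c ≈ 0.995 d; D_c ≈ 6.88 mg/L; min DO ≈ 2.35 mg/L; x_c ≈ 96.2 km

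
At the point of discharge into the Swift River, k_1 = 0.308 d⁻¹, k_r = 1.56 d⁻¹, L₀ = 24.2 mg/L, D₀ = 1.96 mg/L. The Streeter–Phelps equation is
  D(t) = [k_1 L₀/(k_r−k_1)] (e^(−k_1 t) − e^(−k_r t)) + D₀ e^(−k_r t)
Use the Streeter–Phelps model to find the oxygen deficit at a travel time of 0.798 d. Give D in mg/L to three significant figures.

k_1 L₀/(k_r−k_1) = 0.308×24.2/(1.56−0.308) = 7.454/1.252 = 5.953 mg/L.
e^(−k_1 t) = e^(−0.308×0.7980) = 0.7821; e^(−k_r t) = e^(−1.56×0.7980) = 0.2880.
D = 5.953 × (0.7821 − 0.2880) + 1.96 × 0.2880 = 2.942 + 0.5644 = 3.506 mg/L.

D ≈ 3.51 mg/L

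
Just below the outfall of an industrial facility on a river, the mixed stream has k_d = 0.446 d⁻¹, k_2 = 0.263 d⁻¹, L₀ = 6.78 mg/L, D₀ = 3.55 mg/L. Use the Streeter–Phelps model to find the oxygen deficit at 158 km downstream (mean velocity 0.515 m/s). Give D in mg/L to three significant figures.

Travel time t = x/v = 158 km / (0.515 m/s) = 158000 m / 0.515 m/s = 306800 s = 3.551 d.
k_d L₀/(k_2−k_d) = 0.446×6.78/(0.263−0.446) = 3.024/-0.1830 = -16.52 mg/L.
e^(−k_d t) = e^(−0.446×3.551) = 0.2052; e^(−k_2 t) = e^(−0.263×3.551) = 0.3930.
D = -16.52 × (0.2052 − 0.3930) + 3.55 × 0.3930 = 3.103 + 1.395 = 4.499 mg/L.

D ≈ 4.50 mg/L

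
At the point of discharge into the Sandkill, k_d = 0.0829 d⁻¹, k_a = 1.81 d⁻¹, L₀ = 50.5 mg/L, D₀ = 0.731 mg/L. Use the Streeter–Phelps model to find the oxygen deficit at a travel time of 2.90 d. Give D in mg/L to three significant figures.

D ≈ 1.90 mg/L

k_d L₀/(k_a−k_d) = 0.0829×50.5/(1.81−0.0829) = 4.186/1.727 = 2.424 mg/L.
e^(−k_d t) = e^(−0.0829×2.900) = 0.7863; e^(−k_a t) = e^(−1.81×2.900) = 0.005253.
D = 2.424 × (0.7863 − 0.005253) + 0.731 × 0.005253 = 1.893 + 0.003840 = 1.897 mg/L.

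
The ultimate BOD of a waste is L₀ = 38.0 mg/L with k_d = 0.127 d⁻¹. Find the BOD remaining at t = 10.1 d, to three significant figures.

L ≈ 10.5 mg/L

L_t = L₀ e^(−k_d t) = 38.0 × e^(−0.127×10.1) = 38.0 × 0.2773 = 10.54 mg/L.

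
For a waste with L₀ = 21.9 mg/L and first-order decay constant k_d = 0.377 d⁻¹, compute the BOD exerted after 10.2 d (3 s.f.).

y ≈ 21.4 mg/L

y_t = L₀(1 − e^(−k_d t)) = 21.9 × (1 − e^(−0.377×10.2))
= 21.9 × (1 − 0.02138) = 21.9 × 0.9786 = 21.43 mg/L.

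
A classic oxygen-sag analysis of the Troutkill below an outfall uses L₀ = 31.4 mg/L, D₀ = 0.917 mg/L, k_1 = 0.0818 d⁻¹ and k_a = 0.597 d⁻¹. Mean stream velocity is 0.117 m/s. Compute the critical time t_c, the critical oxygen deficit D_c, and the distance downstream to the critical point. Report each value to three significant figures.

t_c = [1/(k_a−k_1)] ln[(k_a/k_1)(1 − D₀(k_a−k_1)/(k_1 L₀))]
= [1/(0.597−0.0818)] ln[(0.597/0.0818)(1 − 0.917×0.5152/(0.0818×31.4))]
= (1/0.5152) ln[7.298 × 0.8161] = 1.941 × ln(5.956) = 1.941 × 1.784 = 3.463 d.
D_c = (k_1/k_a) L₀ e^(−k_1 t_c) = (0.0818/0.597) × 31.4 × e^(−0.0818×3.463) = 0.1370 × 31.4 × 0.7533 = 3.241 mg/L.
x_c = v t_c = 0.117 m/s × 3.463 d × 86400 s/d = 35010 m ≈ 35.0 km.

t_c ≈ 3.46 d; D_c ≈ 3.24 mg/L; x_c ≈ 35.0 km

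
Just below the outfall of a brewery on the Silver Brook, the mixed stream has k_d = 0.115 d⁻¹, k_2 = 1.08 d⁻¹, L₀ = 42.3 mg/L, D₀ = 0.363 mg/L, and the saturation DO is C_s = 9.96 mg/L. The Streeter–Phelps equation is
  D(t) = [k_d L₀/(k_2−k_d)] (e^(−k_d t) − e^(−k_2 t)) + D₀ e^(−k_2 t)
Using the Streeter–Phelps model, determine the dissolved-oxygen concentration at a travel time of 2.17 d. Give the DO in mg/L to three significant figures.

k_d L₀/(k_2−k_d) = 0.115×42.3/(1.08−0.115) = 4.864/0.9650 = 5.041 mg/L.
e^(−k_d t) = e^(−0.115×2.170) = 0.7792; e^(−k_2 t) = e^(−1.08×2.170) = 0.09598.
D = 5.041 × (0.7792 − 0.09598) + 0.363 × 0.09598 = 3.444 + 0.03484 = 3.479 mg/L.
DO = C_s − D = 9.96 − 3.479 = 6.481 mg/L.

DO ≈ 6.48 mg/L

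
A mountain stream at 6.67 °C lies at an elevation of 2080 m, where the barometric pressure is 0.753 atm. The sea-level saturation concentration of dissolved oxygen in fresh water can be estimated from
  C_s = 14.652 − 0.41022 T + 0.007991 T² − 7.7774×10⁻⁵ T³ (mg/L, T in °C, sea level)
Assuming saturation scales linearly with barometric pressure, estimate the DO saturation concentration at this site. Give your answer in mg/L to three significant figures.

At sea level: C_s = 14.652 − 0.41022×6.67 + 0.007991×6.67² − 7.7774×10⁻⁵×6.67³ = 12.25 mg/L.
Pressure correction: C_s' = 12.25 × 0.753 = 9.223 mg/L.

C_s ≈ 9.22 mg/L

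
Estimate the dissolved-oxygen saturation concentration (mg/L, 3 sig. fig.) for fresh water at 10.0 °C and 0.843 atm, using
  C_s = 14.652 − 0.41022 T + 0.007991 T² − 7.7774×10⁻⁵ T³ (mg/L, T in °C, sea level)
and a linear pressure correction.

C_s ≈ 9.50 mg/L

At sea level: C_s = 14.652 − 0.41022×10.0 + 0.007991×10.0² − 7.7774×10⁻⁵×10.0³ = 11.27 mg/L.
Pressure correction: C_s' = 11.27 × 0.843 = 9.502 mg/L.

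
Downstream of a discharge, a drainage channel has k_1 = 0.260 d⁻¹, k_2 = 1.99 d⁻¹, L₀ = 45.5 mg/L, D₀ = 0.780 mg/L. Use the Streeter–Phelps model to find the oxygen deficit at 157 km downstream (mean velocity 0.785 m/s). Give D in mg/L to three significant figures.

D ≈ 3.69 mg/L

Travel time t = x/v = 157 km / (0.785 m/s) = 157000 m / 0.785 m/s = 200000 s = 2.315 d.
k_1 L₀/(k_2−k_1) = 0.260×45.5/(1.99−0.260) = 11.83/1.730 = 6.838 mg/L.
e^(−k_1 t) = e^(−0.260×2.315) = 0.5478; e^(−k_2 t) = e^(−1.99×2.315) = 0.009987.
D = 6.838 × (0.5478 − 0.009987) + 0.780 × 0.009987 = 3.678 + 0.007790 = 3.685 mg/L.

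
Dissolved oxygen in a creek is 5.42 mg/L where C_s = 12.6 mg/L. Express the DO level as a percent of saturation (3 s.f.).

% saturation = C/C_s × 100 = 5.42/12.6 × 100 = 43.0 %.

43.0 % saturation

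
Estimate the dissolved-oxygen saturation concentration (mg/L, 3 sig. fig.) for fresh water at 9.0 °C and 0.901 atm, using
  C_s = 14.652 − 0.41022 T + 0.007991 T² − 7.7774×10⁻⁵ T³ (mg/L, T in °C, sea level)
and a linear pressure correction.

At sea level: C_s = 14.652 − 0.41022×9.0 + 0.007991×9.0² − 7.7774×10⁻⁵×9.0³ = 11.55 mg/L.
Pressure correction: C_s' = 11.55 × 0.901 = 10.41 mg/L.

C_s ≈ 10.4 mg/L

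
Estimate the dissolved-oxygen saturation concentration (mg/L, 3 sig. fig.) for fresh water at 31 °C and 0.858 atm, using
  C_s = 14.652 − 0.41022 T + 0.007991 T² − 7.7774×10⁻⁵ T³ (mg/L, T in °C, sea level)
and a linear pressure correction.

At sea level: C_s = 14.652 − 0.41022×31 + 0.007991×31² − 7.7774×10⁻⁵×31³ = 7.298 mg/L.
Pressure correction: C_s' = 7.298 × 0.858 = 6.261 mg/L.

C_s ≈ 6.26 mg/L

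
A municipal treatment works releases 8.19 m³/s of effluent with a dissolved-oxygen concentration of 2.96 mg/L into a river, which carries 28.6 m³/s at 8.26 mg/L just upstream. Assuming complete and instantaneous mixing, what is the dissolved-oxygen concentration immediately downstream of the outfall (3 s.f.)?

Flow-weighted mixing: C = (Q_r C_r + Q_w C_w)/(Q_r + Q_w)
= (28.6×8.26 + 8.19×2.96)/(28.6 + 8.19) = 260.5/36.79 = 7.080 mg/L.

7.08 mg/L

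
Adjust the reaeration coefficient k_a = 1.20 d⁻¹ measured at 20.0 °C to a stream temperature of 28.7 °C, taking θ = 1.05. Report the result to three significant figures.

k_a(T₂) = k_a(T₁) · θ^(T₂−T₁) = 1.20 × 1.05^(28.7−20.0)
= 1.20 × 1.05^8.70 = 1.20 × 1.529 = 1.835 d⁻¹.

k_a ≈ 1.83 d⁻¹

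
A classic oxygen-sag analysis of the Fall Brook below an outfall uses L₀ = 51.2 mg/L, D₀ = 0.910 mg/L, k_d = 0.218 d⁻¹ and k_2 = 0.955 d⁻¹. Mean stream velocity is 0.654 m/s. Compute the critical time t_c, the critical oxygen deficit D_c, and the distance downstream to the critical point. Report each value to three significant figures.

t_c = [1/(k_2−k_d)] ln[(k_2/k_d)(1 − D₀(k_2−k_d)/(k_d L₀))]
= [1/(0.955−0.218)] ln[(0.955/0.218)(1 − 0.910×0.7370/(0.218×51.2))]
= (1/0.7370) ln[4.381 × 0.9399] = 1.357 × ln(4.118) = 1.357 × 1.415 = 1.920 d.
D_c = (k_d/k_2) L₀ e^(−k_d t_c) = (0.218/0.955) × 51.2 × e^(−0.218×1.920) = 0.2283 × 51.2 × 0.6580 = 7.690 mg/L.
x_c = v t_c = 0.654 m/s × 1.920 d × 86400 s/d = 108500 m ≈ 109 km.

t_c ≈ 1.92 d; D_c ≈ 7.69 mg/L; x_c ≈ 109 km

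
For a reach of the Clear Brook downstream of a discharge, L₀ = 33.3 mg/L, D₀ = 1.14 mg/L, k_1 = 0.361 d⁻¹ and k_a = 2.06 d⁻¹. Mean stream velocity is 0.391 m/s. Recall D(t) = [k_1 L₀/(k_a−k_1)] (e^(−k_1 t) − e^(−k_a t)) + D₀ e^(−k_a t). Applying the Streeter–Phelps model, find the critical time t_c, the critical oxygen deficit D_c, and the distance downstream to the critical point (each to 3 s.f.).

t_c ≈ 0.922 d; D_c ≈ 4.18 mg/L; x_c ≈ 31.1 km

At the critical point dD/dt = 0, so k_1 L₀ e^(−k_1 t) = k_a D. Substituting D(t) from the Streeter–Phelps equation and solving for t gives
t_c = ln[(k_a/k_1)(1 − D₀(k_a−k_1)/(k_1 L₀))] / (k_a−k_1).
Here k_a−k_1 = 1.699 d⁻¹ and 1 − D₀(k_a−k_1)/(k_1 L₀) = 1 − 1.14×1.699/(0.361×33.3) = 0.8389, so
t_c = ln(5.706 × 0.8389) / 1.699 = 1.566 / 1.699 = 0.9217 d.
L(t_c) = L₀ e^(−k_1 t_c) = 33.3 × 0.7170 = 23.88 mg/L, and at the critical point k_a D_c = k_1 L, so D_c = (0.361/2.06) × 23.88 = 4.184 mg/L.
x_c = v t_c = 0.391 m/s × 0.9217 d × 86400 s/d = 31140 m ≈ 31.1 km.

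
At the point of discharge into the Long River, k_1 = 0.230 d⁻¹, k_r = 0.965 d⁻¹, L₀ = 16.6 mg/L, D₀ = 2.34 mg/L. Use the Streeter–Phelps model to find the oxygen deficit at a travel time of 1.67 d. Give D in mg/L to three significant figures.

D ≈ 2.97 mg/L

k_1 L₀/(k_r−k_1) = 0.230×16.6/(0.965−0.230) = 3.818/0.7350 = 5.195 mg/L.
e^(−k_1 t) = e^(−0.230×1.670) = 0.6811; e^(−k_r t) = e^(−0.965×1.670) = 0.1996.
D = 5.195 × (0.6811 − 0.1996) + 2.34 × 0.1996 = 2.501 + 0.4670 = 2.968 mg/L.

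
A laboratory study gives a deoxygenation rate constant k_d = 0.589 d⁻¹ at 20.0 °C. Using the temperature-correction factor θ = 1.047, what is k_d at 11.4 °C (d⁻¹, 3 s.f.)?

k_d ≈ 0.397 d⁻¹

k_d(T₂) = k_d(T₁) · θ^(T₂−T₁) = 0.589 × 1.047^(11.4−20.0)
= 0.589 × 1.047^-8.60 = 0.589 × 0.6737 = 0.3968 d⁻¹.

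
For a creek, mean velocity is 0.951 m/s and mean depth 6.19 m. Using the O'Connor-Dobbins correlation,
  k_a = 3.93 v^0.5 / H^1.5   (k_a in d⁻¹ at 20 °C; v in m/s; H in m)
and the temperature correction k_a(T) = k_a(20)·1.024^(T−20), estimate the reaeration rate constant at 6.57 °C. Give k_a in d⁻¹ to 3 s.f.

k_a ≈ 0.181 d⁻¹

k_a(20) = 3.93 × 0.951^0.5 / 6.19^1.5 = 3.93 × 0.9752 / 15.40 = 0.2489 d⁻¹.
k_a(6.57) = 0.2489 × 1.024^(6.57−20) = 0.2489 × 0.7272 = 0.1810 d⁻¹.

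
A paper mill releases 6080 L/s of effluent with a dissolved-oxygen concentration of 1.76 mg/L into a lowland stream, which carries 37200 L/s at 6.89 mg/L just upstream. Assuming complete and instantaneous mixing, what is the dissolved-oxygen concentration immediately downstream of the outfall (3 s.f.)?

6.17 mg/L

Flow-weighted mixing: C = (Q_r C_r + Q_w C_w)/(Q_r + Q_w)
= (37200×6.89 + 6080×1.76)/(37200 + 6080) = 267000/43280 = 6.169 mg/L.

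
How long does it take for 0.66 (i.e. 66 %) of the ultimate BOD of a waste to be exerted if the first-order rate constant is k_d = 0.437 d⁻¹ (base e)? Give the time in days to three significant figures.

y/L₀ = 1 − e^(−k_d t) = 0.66 ⇒ e^(−k_d t) = 0.340
t = −ln(0.340) / 0.437 = 1.079 / 0.437 = 2.469 d.

t ≈ 2.47 d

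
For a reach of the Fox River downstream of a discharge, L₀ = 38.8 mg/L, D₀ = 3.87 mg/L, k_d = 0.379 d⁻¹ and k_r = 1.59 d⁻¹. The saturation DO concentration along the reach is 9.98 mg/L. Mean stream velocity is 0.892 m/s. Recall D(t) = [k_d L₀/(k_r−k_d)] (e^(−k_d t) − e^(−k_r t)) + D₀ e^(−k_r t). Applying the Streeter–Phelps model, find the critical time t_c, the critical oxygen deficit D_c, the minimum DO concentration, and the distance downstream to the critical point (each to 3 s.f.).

With k_r/k_d = 4.195 and 1 − D₀(k_r−k_d)/(k_d L₀) = 0.6813,
t_c = ln(4.195 × 0.6813) / (1.59 − 0.379) = ln(2.858) / 1.211 = 1.050/1.211 = 0.8672 d.
D_c = (k_d/k_r) L₀ e^(−k_d t_c) = (0.379/1.59) × 38.8 × e^(−0.379×0.8672) = 0.2384 × 38.8 × 0.7199 = 6.658 mg/L.
Minimum DO = C_s − D_c = 9.98 − 6.658 = 3.322 mg/L.
x_c = v t_c = 0.892 m/s × 0.8672 d × 86400 s/d = 66840 m ≈ 66.8 km.

t_c ≈ 0.867 d; D_c ≈ 6.66 mg/L; min DO ≈ 3.32 mg/L; x_c ≈ 66.8 km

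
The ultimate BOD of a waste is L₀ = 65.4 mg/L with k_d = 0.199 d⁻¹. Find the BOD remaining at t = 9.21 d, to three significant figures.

L_t = L₀ e^(−k_d t) = 65.4 × e^(−0.199×9.21) = 65.4 × 0.1600 = 10.46 mg/L.

L ≈ 10.5 mg/L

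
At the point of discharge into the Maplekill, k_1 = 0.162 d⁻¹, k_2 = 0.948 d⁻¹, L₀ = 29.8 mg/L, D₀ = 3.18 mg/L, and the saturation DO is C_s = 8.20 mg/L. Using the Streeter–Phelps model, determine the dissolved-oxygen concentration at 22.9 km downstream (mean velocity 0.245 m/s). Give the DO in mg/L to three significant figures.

DO ≈ 4.11 mg/L

Travel time t = x/v = 22.9 km / (0.245 m/s) = 22900 m / 0.245 m/s = 93470 s = 1.082 d.
k_1 L₀/(k_2−k_1) = 0.162×29.8/(0.948−0.162) = 4.828/0.7860 = 6.142 mg/L.
e^(−k_1 t) = e^(−0.162×1.082) = 0.8392; e^(−k_2 t) = e^(−0.948×1.082) = 0.3586.
D = 6.142 × (0.8392 − 0.3586) + 3.18 × 0.3586 = 2.952 + 1.140 = 4.092 mg/L.
DO = C_s − D = 8.20 − 4.092 = 4.108 mg/L.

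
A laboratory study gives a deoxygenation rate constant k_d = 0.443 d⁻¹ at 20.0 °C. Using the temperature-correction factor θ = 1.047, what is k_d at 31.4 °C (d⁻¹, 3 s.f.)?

k_d ≈ 0.748 d⁻¹

k_d(T₂) = k_d(T₁) · θ^(T₂−T₁) = 0.443 × 1.047^(31.4−20.0)
= 0.443 × 1.047^11.4 = 0.443 × 1.688 = 0.7478 d⁻¹.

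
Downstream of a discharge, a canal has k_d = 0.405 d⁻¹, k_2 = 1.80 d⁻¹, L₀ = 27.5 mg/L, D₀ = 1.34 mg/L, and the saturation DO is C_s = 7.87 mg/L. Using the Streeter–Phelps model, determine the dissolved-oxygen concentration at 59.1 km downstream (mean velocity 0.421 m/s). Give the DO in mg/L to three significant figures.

Travel time t = x/v = 59.1 km / (0.421 m/s) = 59100 m / 0.421 m/s = 140400 s = 1.625 d.
k_d L₀/(k_2−k_d) = 0.405×27.5/(1.80−0.405) = 11.14/1.395 = 7.984 mg/L.
e^(−k_d t) = e^(−0.405×1.625) = 0.5179; e^(−k_2 t) = e^(−1.80×1.625) = 0.05369.
D = 7.984 × (0.5179 − 0.05369) + 1.34 × 0.05369 = 3.706 + 0.07194 = 3.778 mg/L.
DO = C_s − D = 7.87 − 3.778 = 4.092 mg/L.

DO ≈ 4.09 mg/L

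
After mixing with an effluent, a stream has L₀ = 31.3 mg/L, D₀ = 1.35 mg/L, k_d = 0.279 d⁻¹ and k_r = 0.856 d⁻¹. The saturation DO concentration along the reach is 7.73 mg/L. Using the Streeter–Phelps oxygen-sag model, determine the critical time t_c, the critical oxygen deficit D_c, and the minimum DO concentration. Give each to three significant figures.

With k_r/k_d = 3.068 and 1 − D₀(k_r−k_d)/(k_d L₀) = 0.9108,
t_c = ln(3.068 × 0.9108) / (0.856 − 0.279) = ln(2.794) / 0.5770 = 1.028/0.5770 = 1.781 d.
L(t_c) = L₀ e^(−k_d t_c) = 31.3 × 0.6084 = 19.04 mg/L, and at the critical point k_r D_c = k_d L, so D_c = (0.279/0.856) × 19.04 = 6.207 mg/L.
Minimum DO = C_s − D_c = 7.73 − 6.207 = 1.523 mg/L.

t_c ≈ 1.78 d; D_c ≈ 6.21 mg/L; min DO ≈ 1.52 mg/L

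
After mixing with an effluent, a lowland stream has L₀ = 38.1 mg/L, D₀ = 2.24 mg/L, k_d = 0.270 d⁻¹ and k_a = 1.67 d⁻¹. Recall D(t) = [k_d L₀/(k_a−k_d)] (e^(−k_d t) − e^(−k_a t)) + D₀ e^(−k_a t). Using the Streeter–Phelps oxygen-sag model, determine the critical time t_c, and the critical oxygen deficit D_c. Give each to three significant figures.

At the critical point dD/dt = 0, so k_d L₀ e^(−k_d t) = k_a D. Substituting D(t) from the Streeter–Phelps equation and solving for t gives
t_c = ln[(k_a/k_d)(1 − D₀(k_a−k_d)/(k_d L₀))] / (k_a−k_d).
Here k_a−k_d = 1.400 d⁻¹ and 1 − D₀(k_a−k_d)/(k_d L₀) = 1 − 2.24×1.400/(0.270×38.1) = 0.6951, so
t_c = ln(6.185 × 0.6951) / 1.400 = 1.459 / 1.400 = 1.042 d.
L(t_c) = L₀ e^(−k_d t_c) = 38.1 × 0.7548 = 28.76 mg/L, and at the critical point k_a D_c = k_d L, so D_c = (0.270/1.67) × 28.76 = 4.650 mg/L.

t_c ≈ 1.04 d; D_c ≈ 4.65 mg/L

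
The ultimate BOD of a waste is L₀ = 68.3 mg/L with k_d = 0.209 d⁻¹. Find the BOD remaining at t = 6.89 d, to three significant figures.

L_t = L₀ e^(−k_d t) = 68.3 × e^(−0.209×6.89) = 68.3 × 0.2369 = 16.18 mg/L.

L ≈ 16.2 mg/L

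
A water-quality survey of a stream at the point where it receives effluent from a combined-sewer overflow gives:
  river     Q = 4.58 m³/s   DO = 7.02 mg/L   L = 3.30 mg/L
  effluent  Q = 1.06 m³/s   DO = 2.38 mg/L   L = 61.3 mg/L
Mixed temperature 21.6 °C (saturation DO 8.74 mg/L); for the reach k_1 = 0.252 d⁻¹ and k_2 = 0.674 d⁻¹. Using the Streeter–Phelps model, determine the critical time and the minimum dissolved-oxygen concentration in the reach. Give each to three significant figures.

t_c ≈ 1.47 d; minimum DO ≈ 5.07 mg/L

Mixed DO = (4.58×7.02 + 1.06×2.38)/(4.58+1.06) = 34.67/5.640 = 6.148 mg/L.
Mixed L₀ = (4.58×3.30 + 1.06×61.3)/(5.640) = 80.09/5.640 = 14.20 mg/L.
Initial deficit D₀ = C_s − DO₀ = 8.74 − 6.148 = 2.592 mg/L.
t_c = (1/0.4220) ln[(0.674/0.252)(1 − 2.592×0.4220/(0.252×14.20))] = 2.370 × ln(1.857) = 1.467 d.
D_c = (0.252/0.674) × 14.20 × e^(−0.252×1.467) = 0.3739 × 14.20 × 0.6910 = 3.669 mg/L.
Minimum DO = 8.74 − 3.669 = 5.071 mg/L.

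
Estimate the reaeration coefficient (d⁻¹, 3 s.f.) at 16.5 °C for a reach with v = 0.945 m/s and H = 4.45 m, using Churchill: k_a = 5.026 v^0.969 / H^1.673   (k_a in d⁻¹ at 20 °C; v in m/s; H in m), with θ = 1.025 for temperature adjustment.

k_a ≈ 0.359 d⁻¹

k_a(20) = 5.026 × 0.945^0.969 / 4.45^1.673 = 5.026 × 0.9467 / 12.15 = 0.3915 d⁻¹.
k_a(16.5) = 0.3915 × 1.025^(16.5−20) = 0.3915 × 0.9172 = 0.3591 d⁻¹.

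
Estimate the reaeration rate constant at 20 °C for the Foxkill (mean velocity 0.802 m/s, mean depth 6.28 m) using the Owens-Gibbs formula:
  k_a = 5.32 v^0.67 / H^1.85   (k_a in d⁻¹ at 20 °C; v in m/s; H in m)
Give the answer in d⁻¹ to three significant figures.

k_a ≈ 0.153 d⁻¹

k_a = 5.32 × 0.802^0.67 / 6.28^1.85 = 5.32 × 0.8626 / 29.94 = 0.1533 d⁻¹.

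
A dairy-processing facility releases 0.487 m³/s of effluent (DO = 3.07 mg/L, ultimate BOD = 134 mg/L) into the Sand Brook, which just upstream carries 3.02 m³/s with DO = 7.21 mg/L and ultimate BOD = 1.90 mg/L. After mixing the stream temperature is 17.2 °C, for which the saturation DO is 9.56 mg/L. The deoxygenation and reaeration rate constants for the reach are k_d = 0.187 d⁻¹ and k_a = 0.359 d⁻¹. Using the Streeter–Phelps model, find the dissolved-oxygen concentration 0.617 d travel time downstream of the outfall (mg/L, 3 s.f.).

Mixed DO = (3.02×7.21 + 0.487×3.07)/(3.02+0.487) = 23.27/3.507 = 6.635 mg/L.
Mixed L₀ = (3.02×1.90 + 0.487×134)/(3.507) = 71.00/3.507 = 20.24 mg/L.
Initial deficit D₀ = C_s − DO₀ = 9.56 − 6.635 = 2.925 mg/L.
D(0.617) = [0.187×20.24/(0.359−0.187)](e^(−0.187×0.617) − e^(−0.359×0.617)) + 2.925 e^(−0.359×0.617)
= 22.01 × (0.8910 − 0.8013) + 2.925 × 0.8013 = 4.318 mg/L.
DO = 9.56 − 4.318 = 5.242 mg/L.

DO ≈ 5.24 mg/L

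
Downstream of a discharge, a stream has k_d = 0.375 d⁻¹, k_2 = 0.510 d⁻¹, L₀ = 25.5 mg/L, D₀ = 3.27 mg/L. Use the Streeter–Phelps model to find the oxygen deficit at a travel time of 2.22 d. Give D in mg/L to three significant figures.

D ≈ 9.03 mg/L

k_d L₀/(k_2−k_d) = 0.375×25.5/(0.510−0.375) = 9.562/0.1350 = 70.83 mg/L.
e^(−k_d t) = e^(−0.375×2.220) = 0.4350; e^(−k_2 t) = e^(−0.510×2.220) = 0.3223.
D = 70.83 × (0.4350 − 0.3223) + 3.27 × 0.3223 = 7.978 + 1.054 = 9.032 mg/L.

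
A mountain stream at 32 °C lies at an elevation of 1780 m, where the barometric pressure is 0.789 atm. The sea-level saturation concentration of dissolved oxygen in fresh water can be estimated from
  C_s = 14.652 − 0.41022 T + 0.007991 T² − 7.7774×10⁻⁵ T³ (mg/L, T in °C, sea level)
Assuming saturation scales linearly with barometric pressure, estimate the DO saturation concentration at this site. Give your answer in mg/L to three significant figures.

C_s ≈ 5.65 mg/L

At sea level: C_s = 14.652 − 0.41022×32 + 0.007991×32² − 7.7774×10⁻⁵×32³ = 7.159 mg/L.
Pressure correction: C_s' = 7.159 × 0.789 = 5.649 mg/L.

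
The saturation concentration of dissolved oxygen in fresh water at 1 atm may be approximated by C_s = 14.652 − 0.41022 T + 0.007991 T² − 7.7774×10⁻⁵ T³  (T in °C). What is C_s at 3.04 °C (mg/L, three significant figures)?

C_s ≈ 13.5 mg/L

C_s = 14.652 − 0.41022×3.04 + 0.007991×3.04² − 7.7774×10⁻⁵×3.04³ = 13.48 mg/L.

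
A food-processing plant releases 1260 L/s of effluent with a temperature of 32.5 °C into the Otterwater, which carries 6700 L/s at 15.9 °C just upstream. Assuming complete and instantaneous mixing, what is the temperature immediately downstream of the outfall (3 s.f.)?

18.5 °C

Flow-weighted mixing: C = (Q_r C_r + Q_w C_w)/(Q_r + Q_w)
= (6700×15.9 + 1260×32.5)/(6700 + 1260) = 147500/7960 = 18.53 °C.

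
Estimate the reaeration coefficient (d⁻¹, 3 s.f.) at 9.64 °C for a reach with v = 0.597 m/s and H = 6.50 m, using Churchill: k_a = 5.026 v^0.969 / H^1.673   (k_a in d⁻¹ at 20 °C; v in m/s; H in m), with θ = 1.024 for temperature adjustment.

k_a(20) = 5.026 × 0.597^0.969 / 6.50^1.673 = 5.026 × 0.6066 / 22.91 = 0.1331 d⁻¹.
k_a(9.64) = 0.1331 × 1.024^(9.64−20) = 0.1331 × 0.7822 = 0.1041 d⁻¹.

k_a ≈ 0.104 d⁻¹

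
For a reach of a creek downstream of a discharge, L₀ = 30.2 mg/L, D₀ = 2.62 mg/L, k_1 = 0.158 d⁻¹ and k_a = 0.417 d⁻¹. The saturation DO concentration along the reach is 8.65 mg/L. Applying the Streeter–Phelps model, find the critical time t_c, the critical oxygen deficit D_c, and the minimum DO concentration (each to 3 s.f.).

At the critical point dD/dt = 0, so k_1 L₀ e^(−k_1 t) = k_a D. Substituting D(t) from the Streeter–Phelps equation and solving for t gives
t_c = ln[(k_a/k_1)(1 − D₀(k_a−k_1)/(k_1 L₀))] / (k_a−k_1).
Here k_a−k_1 = 0.2590 d⁻¹ and 1 − D₀(k_a−k_1)/(k_1 L₀) = 1 − 2.62×0.2590/(0.158×30.2) = 0.8578, so
t_c = ln(2.639 × 0.8578) / 0.2590 = 0.8171 / 0.2590 = 3.155 d.
D_c = (k_1/k_a) L₀ e^(−k_1 t_c) = (0.158/0.417) × 30.2 × e^(−0.158×3.155) = 0.3789 × 30.2 × 0.6075 = 6.951 mg/L.
Minimum DO = C_s − D_c = 8.65 − 6.951 = 1.699 mg/L.

t_c ≈ 3.15 d; D_c ≈ 6.95 mg/L; min DO ≈ 1.70 mg/L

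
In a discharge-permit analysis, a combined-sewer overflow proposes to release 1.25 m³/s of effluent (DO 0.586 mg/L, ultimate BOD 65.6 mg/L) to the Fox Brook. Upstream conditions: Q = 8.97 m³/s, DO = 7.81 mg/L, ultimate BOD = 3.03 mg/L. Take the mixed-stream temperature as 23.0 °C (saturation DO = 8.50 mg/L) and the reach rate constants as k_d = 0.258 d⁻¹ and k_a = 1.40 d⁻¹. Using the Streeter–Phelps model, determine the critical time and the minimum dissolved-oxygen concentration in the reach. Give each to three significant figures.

Mixed DO = (8.97×7.81 + 1.25×0.586)/(8.97+1.25) = 70.79/10.22 = 6.926 mg/L.
Mixed L₀ = (8.97×3.03 + 1.25×65.6)/(10.22) = 109.2/10.22 = 10.68 mg/L.
Initial deficit D₀ = C_s − DO₀ = 8.50 − 6.926 = 1.574 mg/L.
t_c = (1/1.142) ln[(1.40/0.258)(1 − 1.574×1.142/(0.258×10.68))] = 0.8757 × ln(1.888) = 0.5567 d.
D_c = (0.258/1.40) × 10.68 × e^(−0.258×0.5567) = 0.1843 × 10.68 × 0.8662 = 1.705 mg/L.
Minimum DO = 8.50 − 1.705 = 6.795 mg/L.

t_c ≈ 0.557 d; minimum DO ≈ 6.79 mg/L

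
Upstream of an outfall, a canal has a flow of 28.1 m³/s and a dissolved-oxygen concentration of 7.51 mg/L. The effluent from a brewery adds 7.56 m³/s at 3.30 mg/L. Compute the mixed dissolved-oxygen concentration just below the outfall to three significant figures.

Flow-weighted mixing: C = (Q_r C_r + Q_w C_w)/(Q_r + Q_w)
= (28.1×7.51 + 7.56×3.30)/(28.1 + 7.56) = 236.0/35.66 = 6.617 mg/L.

6.62 mg/L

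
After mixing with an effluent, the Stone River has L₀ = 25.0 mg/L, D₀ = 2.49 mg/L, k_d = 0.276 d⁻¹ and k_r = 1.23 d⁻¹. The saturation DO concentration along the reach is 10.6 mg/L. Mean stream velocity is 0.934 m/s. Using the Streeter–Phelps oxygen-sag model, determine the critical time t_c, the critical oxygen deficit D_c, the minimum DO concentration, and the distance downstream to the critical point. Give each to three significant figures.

t_c ≈ 1.12 d; D_c ≈ 4.11 mg/L; min DO ≈ 6.49 mg/L; x_c ≈ 90.7 km

With k_r/k_d = 4.457 and 1 − D₀(k_r−k_d)/(k_d L₀) = 0.6557,
t_c = ln(4.457 × 0.6557) / (1.23 − 0.276) = ln(2.922) / 0.9540 = 1.072/0.9540 = 1.124 d.
L(t_c) = L₀ e^(−k_d t_c) = 25.0 × 0.7333 = 18.33 mg/L, and at the critical point k_r D_c = k_d L, so D_c = (0.276/1.23) × 18.33 = 4.113 mg/L.
Minimum DO = C_s − D_c = 10.6 − 4.113 = 6.487 mg/L.
x_c = v t_c = 0.934 m/s × 1.124 d × 86400 s/d = 90710 m ≈ 90.7 km.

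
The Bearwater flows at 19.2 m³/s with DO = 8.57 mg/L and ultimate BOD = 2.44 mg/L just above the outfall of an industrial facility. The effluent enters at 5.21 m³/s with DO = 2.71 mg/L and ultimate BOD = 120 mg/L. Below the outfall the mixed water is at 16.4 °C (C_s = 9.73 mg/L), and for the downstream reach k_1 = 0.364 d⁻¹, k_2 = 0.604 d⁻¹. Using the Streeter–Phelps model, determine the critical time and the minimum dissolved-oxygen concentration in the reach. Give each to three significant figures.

Mixed DO = (19.2×8.57 + 5.21×2.71)/(19.2+5.21) = 178.7/24.41 = 7.319 mg/L.
Mixed L₀ = (19.2×2.44 + 5.21×120)/(24.41) = 672.0/24.41 = 27.53 mg/L.
Initial deficit D₀ = C_s − DO₀ = 9.73 − 7.319 = 2.411 mg/L.
t_c = (1/0.2400) ln[(0.604/0.364)(1 − 2.411×0.2400/(0.364×27.53))] = 4.167 × ln(1.564) = 1.862 d.
D_c = (0.364/0.604) × 27.53 × e^(−0.364×1.862) = 0.6026 × 27.53 × 0.5077 = 8.424 mg/L.
Minimum DO = 9.73 − 8.424 = 1.306 mg/L.

t_c ≈ 1.86 d; minimum DO ≈ 1.31 mg/L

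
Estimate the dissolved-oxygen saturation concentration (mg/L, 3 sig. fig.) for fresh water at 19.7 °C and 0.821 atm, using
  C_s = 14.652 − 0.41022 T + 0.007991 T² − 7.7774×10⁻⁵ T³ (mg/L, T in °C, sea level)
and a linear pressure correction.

C_s ≈ 7.45 mg/L

At sea level: C_s = 14.652 − 0.41022×19.7 + 0.007991×19.7² − 7.7774×10⁻⁵×19.7³ = 9.077 mg/L.
Pressure correction: C_s' = 9.077 × 0.821 = 7.452 mg/L.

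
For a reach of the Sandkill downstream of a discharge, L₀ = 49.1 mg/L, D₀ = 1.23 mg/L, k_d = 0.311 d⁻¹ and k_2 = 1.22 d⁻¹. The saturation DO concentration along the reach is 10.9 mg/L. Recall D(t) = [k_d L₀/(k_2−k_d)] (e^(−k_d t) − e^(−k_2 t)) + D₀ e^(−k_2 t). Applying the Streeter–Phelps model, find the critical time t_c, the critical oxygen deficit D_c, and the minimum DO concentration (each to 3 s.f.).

With k_2/k_d = 3.923 and 1 − D₀(k_2−k_d)/(k_d L₀) = 0.9268,
t_c = ln(3.923 × 0.9268) / (1.22 − 0.311) = ln(3.636) / 0.9090 = 1.291/0.9090 = 1.420 d.
D_c = (k_d/k_2) L₀ e^(−k_d t_c) = (0.311/1.22) × 49.1 × e^(−0.311×1.420) = 0.2549 × 49.1 × 0.6430 = 8.048 mg/L.
Minimum DO = C_s − D_c = 10.9 − 8.048 = 2.852 mg/L.

t_c ≈ 1.42 d; D_c ≈ 8.05 mg/L; min DO ≈ 2.85 mg/L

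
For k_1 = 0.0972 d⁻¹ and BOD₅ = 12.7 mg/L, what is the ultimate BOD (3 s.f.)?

BOD₅ = L₀(1 − e^(−5k_1)) ⇒ L₀ = BOD₅ / (1 − e^(−5×0.0972))
= 12.7 / (1 − 0.6151) = 12.7 / 0.3849 = 32.99 mg/L.

L₀ ≈ 33.0 mg/L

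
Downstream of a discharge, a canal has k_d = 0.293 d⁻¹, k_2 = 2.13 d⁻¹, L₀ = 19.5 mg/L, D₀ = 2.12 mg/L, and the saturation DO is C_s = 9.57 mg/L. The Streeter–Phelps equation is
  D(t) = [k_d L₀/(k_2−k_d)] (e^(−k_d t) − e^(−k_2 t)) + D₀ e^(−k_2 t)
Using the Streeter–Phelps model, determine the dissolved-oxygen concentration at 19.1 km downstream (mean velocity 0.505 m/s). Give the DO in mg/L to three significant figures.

DO ≈ 7.22 mg/L

Travel time t = x/v = 19.1 km / (0.505 m/s) = 19100 m / 0.505 m/s = 37820 s = 0.4378 d.
k_d L₀/(k_2−k_d) = 0.293×19.5/(2.13−0.293) = 5.713/1.837 = 3.110 mg/L.
e^(−k_d t) = e^(−0.293×0.4378) = 0.8796; e^(−k_2 t) = e^(−2.13×0.4378) = 0.3936.
D = 3.110 × (0.8796 − 0.3936) + 2.12 × 0.3936 = 1.512 + 0.8344 = 2.346 mg/L.
DO = C_s − D = 9.57 − 2.346 = 7.224 mg/L.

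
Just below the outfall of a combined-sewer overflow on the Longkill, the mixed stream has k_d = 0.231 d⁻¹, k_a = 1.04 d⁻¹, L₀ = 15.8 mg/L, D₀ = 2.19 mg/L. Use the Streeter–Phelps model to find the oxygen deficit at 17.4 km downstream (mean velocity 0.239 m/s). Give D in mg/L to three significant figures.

D ≈ 2.75 mg/L

Travel time t = x/v = 17.4 km / (0.239 m/s) = 17400 m / 0.239 m/s = 72800 s = 0.8426 d.
k_d L₀/(k_a−k_d) = 0.231×15.8/(1.04−0.231) = 3.650/0.8090 = 4.511 mg/L.
e^(−k_d t) = e^(−0.231×0.8426) = 0.8231; e^(−k_a t) = e^(−1.04×0.8426) = 0.4163.
D = 4.511 × (0.8231 − 0.4163) + 2.19 × 0.4163 = 1.835 + 0.9117 = 2.747 mg/L.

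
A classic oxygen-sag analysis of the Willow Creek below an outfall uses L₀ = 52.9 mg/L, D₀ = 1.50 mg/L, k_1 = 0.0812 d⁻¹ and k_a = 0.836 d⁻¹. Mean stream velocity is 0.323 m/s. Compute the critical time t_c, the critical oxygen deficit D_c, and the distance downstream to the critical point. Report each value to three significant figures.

t_c = [1/(k_a−k_1)] ln[(k_a/k_1)(1 − D₀(k_a−k_1)/(k_1 L₀))]
= [1/(0.836−0.0812)] ln[(0.836/0.0812)(1 − 1.50×0.7548/(0.0812×52.9))]
= (1/0.7548) ln[10.30 × 0.7364] = 1.325 × ln(7.582) = 1.325 × 2.026 = 2.684 d.
L(t_c) = L₀ e^(−k_1 t_c) = 52.9 × 0.8042 = 42.54 mg/L, and at the critical point k_a D_c = k_1 L, so D_c = (0.0812/0.836) × 42.54 = 4.132 mg/L.
x_c = v t_c = 0.323 m/s × 2.684 d × 86400 s/d = 74900 m ≈ 74.9 km.

t_c ≈ 2.68 d; D_c ≈ 4.13 mg/L; x_c ≈ 74.9 km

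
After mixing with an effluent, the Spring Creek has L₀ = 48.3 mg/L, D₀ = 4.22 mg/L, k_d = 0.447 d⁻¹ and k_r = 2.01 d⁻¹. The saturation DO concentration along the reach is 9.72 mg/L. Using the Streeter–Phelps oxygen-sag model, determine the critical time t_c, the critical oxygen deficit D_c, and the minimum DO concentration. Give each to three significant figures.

t_c ≈ 0.729 d; D_c ≈ 7.76 mg/L; min DO ≈ 1.96 mg/L

With k_r/k_d = 4.497 and 1 − D₀(k_r−k_d)/(k_d L₀) = 0.6945,
t_c = ln(4.497 × 0.6945) / (2.01 − 0.447) = ln(3.123) / 1.563 = 1.139/1.563 = 0.7286 d.
L(t_c) = L₀ e^(−k_d t_c) = 48.3 × 0.7220 = 34.87 mg/L, and at the critical point k_r D_c = k_d L, so D_c = (0.447/2.01) × 34.87 = 7.756 mg/L.
Minimum DO = C_s − D_c = 9.72 − 7.756 = 1.964 mg/L.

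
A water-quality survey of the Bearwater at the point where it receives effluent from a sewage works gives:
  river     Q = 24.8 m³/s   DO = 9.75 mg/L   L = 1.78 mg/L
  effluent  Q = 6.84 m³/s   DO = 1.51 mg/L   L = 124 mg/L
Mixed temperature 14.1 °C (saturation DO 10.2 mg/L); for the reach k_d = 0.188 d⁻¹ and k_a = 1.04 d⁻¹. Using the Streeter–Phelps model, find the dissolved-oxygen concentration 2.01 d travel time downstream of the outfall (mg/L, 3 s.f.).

Mixed DO = (24.8×9.75 + 6.84×1.51)/(24.8+6.84) = 252.1/31.64 = 7.969 mg/L.
Mixed L₀ = (24.8×1.78 + 6.84×124)/(31.64) = 892.3/31.64 = 28.20 mg/L.
Initial deficit D₀ = C_s − DO₀ = 10.2 − 7.969 = 2.231 mg/L.
D(2.01) = [0.188×28.20/(1.04−0.188)](e^(−0.188×2.01) − e^(−1.04×2.01)) + 2.231 e^(−1.04×2.01)
= 6.223 × (0.6853 − 0.1236) + 2.231 × 0.1236 = 3.771 mg/L.
DO = 10.2 − 3.771 = 6.429 mg/L.

DO ≈ 6.43 mg/L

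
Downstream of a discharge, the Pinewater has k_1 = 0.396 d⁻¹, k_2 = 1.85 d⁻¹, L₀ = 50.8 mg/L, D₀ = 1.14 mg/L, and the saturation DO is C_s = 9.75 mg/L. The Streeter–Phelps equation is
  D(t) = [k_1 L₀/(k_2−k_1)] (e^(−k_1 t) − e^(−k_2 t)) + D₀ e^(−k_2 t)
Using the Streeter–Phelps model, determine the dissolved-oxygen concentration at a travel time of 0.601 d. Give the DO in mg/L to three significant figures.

k_1 L₀/(k_2−k_1) = 0.396×50.8/(1.85−0.396) = 20.12/1.454 = 13.84 mg/L.
e^(−k_1 t) = e^(−0.396×0.6010) = 0.7882; e^(−k_2 t) = e^(−1.85×0.6010) = 0.3289.
D = 13.84 × (0.7882 − 0.3289) + 1.14 × 0.3289 = 6.354 + 0.3750 = 6.729 mg/L.
DO = C_s − D = 9.75 − 6.729 = 3.021 mg/L.

DO ≈ 3.02 mg/L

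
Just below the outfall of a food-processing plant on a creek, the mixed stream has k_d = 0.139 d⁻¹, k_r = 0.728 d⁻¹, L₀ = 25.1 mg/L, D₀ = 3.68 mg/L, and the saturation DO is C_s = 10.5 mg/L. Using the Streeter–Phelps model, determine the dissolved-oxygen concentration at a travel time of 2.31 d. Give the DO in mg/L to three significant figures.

k_d L₀/(k_r−k_d) = 0.139×25.1/(0.728−0.139) = 3.489/0.5890 = 5.923 mg/L.
e^(−k_d t) = e^(−0.139×2.310) = 0.7254; e^(−k_r t) = e^(−0.728×2.310) = 0.1861.
D = 5.923 × (0.7254 − 0.1861) + 3.68 × 0.1861 = 3.194 + 0.6847 = 3.879 mg/L.
DO = C_s − D = 10.5 − 3.879 = 6.621 mg/L.

DO ≈ 6.62 mg/L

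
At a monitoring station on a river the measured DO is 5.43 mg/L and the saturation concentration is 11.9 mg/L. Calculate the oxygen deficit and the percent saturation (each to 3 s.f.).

D ≈ 6.47 mg/L; 45.6 % saturation

D = C_s − C = 11.9 − 5.43 = 6.47 mg/L.
% saturation = 5.43/11.9 × 100 = 45.6 %.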